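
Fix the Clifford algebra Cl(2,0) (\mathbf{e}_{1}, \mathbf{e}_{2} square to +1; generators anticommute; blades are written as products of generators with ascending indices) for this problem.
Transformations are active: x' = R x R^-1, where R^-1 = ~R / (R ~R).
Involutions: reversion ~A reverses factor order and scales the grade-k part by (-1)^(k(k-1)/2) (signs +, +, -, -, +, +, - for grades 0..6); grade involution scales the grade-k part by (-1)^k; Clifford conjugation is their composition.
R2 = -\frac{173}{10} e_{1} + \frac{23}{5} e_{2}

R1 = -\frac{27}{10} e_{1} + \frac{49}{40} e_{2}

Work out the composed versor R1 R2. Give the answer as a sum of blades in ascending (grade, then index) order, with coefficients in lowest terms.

Distribute over the terms of R1 (each basis-blade product reordered to ascending indices, repeated generators contracted through their squares):
(-\frac{27}{10} e_{1}) R2 = \frac{4671}{100} - \frac{621}{50} e_{1} e_{2}
(\frac{49}{40} e_{2}) R2 = \frac{1127}{200} + \frac{8477}{400} e_{1} e_{2}
Summing the partial products and collecting blades:
Answer: \frac{10469}{200} + \frac{3509}{400} e_{1} e_{2}


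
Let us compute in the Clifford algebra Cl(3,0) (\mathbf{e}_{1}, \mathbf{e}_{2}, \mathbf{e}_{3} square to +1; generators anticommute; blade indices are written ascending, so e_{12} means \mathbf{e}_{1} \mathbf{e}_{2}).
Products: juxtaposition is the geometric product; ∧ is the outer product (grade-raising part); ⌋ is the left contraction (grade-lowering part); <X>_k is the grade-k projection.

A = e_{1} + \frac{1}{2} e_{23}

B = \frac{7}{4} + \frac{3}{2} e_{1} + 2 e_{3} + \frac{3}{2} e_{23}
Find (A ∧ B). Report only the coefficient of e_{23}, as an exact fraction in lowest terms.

step 1: \frac{7}{4} e_{1} + 2 e_{13} + \frac{7}{8} e_{23} + \frac{9}{4} e_{123}
Answer: \frac{7}{8}


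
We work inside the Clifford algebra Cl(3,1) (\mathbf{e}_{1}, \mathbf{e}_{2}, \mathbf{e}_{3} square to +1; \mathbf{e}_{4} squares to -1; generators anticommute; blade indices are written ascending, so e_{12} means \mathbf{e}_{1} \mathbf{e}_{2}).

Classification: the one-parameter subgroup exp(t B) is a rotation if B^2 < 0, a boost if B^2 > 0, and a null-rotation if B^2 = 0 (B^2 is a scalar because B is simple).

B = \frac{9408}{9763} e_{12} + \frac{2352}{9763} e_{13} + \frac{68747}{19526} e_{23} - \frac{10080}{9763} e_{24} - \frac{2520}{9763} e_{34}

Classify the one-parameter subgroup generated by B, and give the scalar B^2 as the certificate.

B^2 term by term: the squares give (\frac{9408}{9763})^2*(e_{12})^2 + (\frac{2352}{9763})^2*(e_{13})^2 + (\frac{68747}{19526})^2*(e_{23})^2 + (-\frac{10080}{9763})^2*(e_{24})^2 + (-\frac{2520}{9763})^2*(e_{34})^2 = \frac{88510464}{95316169}*(-1) + \frac{5531904}{95316169}*(-1) + \frac{4726150009}{381264676}*(-1) + \frac{101606400}{95316169}*(+1) + \frac{6350400}{95316169}*(+1) = -\frac{49}{4} (each basis 2-blade squares to minus the product of its generators' squares); cross terms between blades sharing an index anticommute and cancel; the commuting (index-disjoint) pairs give grade-4 terms 2*c*c'*(blade product), which cancel blade by blade — e_{1234}: -\frac{47416320}{95316169} + \frac{47416320}{95316169} = 0 — confirming B is simple. So B^2 = -\frac{49}{4}.
Answer: rotation, certificate B^2 = -\frac{49}{4}. The scalar -\frac{49}{4} is the complete invariant here: its sign names the subgroup type.


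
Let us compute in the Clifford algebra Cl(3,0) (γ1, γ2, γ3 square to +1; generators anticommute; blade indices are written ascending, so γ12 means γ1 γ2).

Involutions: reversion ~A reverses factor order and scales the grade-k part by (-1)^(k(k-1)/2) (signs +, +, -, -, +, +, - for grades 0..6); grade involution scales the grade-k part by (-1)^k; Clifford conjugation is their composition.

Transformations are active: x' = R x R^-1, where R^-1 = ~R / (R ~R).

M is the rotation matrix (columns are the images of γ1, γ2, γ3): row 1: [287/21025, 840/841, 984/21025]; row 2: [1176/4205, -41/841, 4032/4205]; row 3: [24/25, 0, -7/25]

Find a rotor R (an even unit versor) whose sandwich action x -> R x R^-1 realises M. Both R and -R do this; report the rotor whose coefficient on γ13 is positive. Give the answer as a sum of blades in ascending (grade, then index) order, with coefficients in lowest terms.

Method: write R = a + b12*γ12 + b13*γ13 + b23*γ23 with a^2 + b12^2 + b13^2 + b23^2 = 1 (so R^-1 = ~R). Expanding the columns R e_j ~R gives tr M = 4a^2 - 1 and, from the antisymmetric part, M21 - M12 = -4a*b12, M13 - M31 = 4a*b13, M32 - M23 = -4a*b23.
Here tr M = -265/841, so a^2 = (1 + tr M)/4 = 144/841 and a = ±12/29. Taking a = 12/29: M21 - M12 = -3024/4205, M13 - M31 = -768/841, M32 - M23 = -4032/4205, giving b12 = 63/145, b13 = -16/29, b23 = 84/145, i.e. R = 12/29 + 63/145*γ12 - 16/29*γ13 + 84/145*γ23.
Its γ13 coefficient is negative, so report the other preimage -R.
Answer: -12/29 - 63/145*γ12 + 16/29*γ13 - 84/145*γ23. Why the constraint matters: R and -R act identically through the sandwich — M has trace -265/841 either way — so only the sign condition on γ13 picks one of the two preimages.


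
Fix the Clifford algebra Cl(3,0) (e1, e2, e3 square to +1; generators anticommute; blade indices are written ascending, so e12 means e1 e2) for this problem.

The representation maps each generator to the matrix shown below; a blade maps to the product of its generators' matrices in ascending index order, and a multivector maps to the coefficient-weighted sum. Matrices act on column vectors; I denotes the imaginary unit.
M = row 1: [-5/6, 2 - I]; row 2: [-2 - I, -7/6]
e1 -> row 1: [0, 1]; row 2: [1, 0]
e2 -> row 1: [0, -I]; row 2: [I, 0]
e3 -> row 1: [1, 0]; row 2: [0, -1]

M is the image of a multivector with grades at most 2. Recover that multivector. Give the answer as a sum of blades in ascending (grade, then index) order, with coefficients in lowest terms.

Method: 1, rho(e1), rho(e2), rho(e3) form a trace-orthogonal basis of the 2x2 complex matrices (tr(X Y) = 2 if X = Y, else 0), so M = m0*1 + m1*rho(e1) + m2*rho(e2) + m3*rho(e3) with m0 = tr(M)/2 = -1, m1 = tr(M rho(e1))/2 = -I, m2 = tr(M rho(e2))/2 = 2*I, m3 = tr(M rho(e3))/2 = 1/6.
Multiplying table entries, the bivector images are rho(e12) = I*rho(e3), rho(e13) = -I*rho(e2), rho(e23) = I*rho(e1); with real blade coefficients the real parts of m0..m3 are the coefficients of 1, e1, e2, e3 and the imaginary parts give the bivectors (e23: Im m1, e13: -Im m2, e12: Im m3).
Answer: -1 + 1/6*e3 - 2*e13 - e23


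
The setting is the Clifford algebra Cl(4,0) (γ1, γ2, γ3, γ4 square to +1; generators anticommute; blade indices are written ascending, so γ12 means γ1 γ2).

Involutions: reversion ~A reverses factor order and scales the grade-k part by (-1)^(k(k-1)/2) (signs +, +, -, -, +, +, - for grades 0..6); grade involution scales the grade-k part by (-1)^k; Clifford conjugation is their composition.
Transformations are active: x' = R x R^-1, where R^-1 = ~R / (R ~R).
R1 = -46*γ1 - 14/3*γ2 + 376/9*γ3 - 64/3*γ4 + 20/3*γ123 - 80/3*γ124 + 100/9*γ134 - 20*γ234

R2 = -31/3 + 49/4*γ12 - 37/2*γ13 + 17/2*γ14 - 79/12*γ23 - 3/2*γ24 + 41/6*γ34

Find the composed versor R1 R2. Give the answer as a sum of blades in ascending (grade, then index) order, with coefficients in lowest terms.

Distribute over the grade parts of R2 (each basis-blade product reordered to ascending indices, repeated generators contracted through their squares):
R1 <R2>_0 (= -31/3) = 1426/3*γ1 + 434/9*γ2 - 11656/27*γ3 + 1984/9*γ4 - 620/9*γ123 + 2480/9*γ124 - 3100/27*γ134 + 620/3*γ234
R1 <R2>_2 (= 49/4*γ12 - 37/2*γ13 + 17/2*γ14 - 79/12*γ23 - 3/2*γ24 + 41/6*γ34) = 50725/54*γ1 - 28825/54*γ2 + 19265/18*γ3 + 8155/27*γ4 + 6383/6*γ123 + 9073/27*γ124 + 1402/9*γ134 - 388/3*γ234
Summing the partial products and collecting blades:
Answer: 76393/54*γ1 - 26221/54*γ2 + 34483/54*γ3 + 14107/27*γ4 + 17909/18*γ123 + 16513/27*γ124 + 1106/27*γ134 + 232/3*γ234


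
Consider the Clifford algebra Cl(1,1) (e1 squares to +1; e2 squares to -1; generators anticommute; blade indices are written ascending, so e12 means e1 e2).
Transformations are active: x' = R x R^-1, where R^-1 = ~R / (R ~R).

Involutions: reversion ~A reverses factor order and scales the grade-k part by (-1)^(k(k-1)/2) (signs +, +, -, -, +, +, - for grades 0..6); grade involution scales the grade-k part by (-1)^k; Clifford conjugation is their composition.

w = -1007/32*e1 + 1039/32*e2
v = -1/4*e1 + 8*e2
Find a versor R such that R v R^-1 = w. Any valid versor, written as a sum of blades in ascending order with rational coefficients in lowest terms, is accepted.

Construction: equal norms (both -1023/16) license R = v + w = -1015/32*e1 + 1295/32*e2 — nothing changes along that direction, while (v - w)/2 changes sign, so v maps onto w.
Answer: -1015/32*e1 + 1295/32*e2


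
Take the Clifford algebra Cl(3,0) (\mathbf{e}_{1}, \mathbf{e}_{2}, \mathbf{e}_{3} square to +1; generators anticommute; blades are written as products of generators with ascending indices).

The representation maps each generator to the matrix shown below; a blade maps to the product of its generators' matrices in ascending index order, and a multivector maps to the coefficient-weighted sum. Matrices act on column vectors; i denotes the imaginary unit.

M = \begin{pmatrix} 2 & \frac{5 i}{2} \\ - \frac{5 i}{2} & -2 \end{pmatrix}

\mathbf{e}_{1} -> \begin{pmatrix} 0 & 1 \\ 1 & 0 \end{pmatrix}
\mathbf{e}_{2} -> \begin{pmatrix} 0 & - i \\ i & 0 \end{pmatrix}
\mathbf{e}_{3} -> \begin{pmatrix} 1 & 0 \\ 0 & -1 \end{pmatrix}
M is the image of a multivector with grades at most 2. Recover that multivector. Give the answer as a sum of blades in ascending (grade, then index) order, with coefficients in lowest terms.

Method: 1, rho(e_{1}), rho(e_{2}), rho(e_{3}) form a trace-orthogonal basis of the 2x2 complex matrices (tr(X Y) = 2 if X = Y, else 0), so M = m0*1 + m1*rho(e_{1}) + m2*rho(e_{2}) + m3*rho(e_{3}) with m0 = tr(M)/2 = 0, m1 = tr(M rho(e_{1}))/2 = 0, m2 = tr(M rho(e_{2}))/2 = - \frac{5}{2}, m3 = tr(M rho(e_{3}))/2 = 2.
Multiplying table entries, the bivector images are rho(e_{1} e_{2}) = i*rho(e_{3}), rho(e_{1} e_{3}) = -i*rho(e_{2}), rho(e_{2} e_{3}) = i*rho(e_{1}); with real blade coefficients the real parts of m0..m3 are the coefficients of 1, e_{1}, e_{2}, e_{3} and the imaginary parts give the bivectors (e_{2} e_{3}: Im m1, e_{1} e_{3}: -Im m2, e_{1} e_{2}: Im m3).
Answer: -\frac{5}{2} e_{2} + 2 e_{3}


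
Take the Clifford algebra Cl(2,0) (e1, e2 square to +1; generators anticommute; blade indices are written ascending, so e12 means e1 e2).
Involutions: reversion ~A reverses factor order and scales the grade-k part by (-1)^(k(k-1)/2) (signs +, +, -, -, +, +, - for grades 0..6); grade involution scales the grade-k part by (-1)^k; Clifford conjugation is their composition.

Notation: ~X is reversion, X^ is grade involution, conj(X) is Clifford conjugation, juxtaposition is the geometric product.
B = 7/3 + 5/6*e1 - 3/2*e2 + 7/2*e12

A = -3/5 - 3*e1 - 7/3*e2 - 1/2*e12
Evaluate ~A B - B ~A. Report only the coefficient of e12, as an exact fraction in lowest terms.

first term: -43/20 - 1/12*e1 - 2783/180*e2 + 248/45*e12
second term: -43/20 - 179/12*e1 + 1147/180*e2 - 332/45*e12
Answer: 116/9


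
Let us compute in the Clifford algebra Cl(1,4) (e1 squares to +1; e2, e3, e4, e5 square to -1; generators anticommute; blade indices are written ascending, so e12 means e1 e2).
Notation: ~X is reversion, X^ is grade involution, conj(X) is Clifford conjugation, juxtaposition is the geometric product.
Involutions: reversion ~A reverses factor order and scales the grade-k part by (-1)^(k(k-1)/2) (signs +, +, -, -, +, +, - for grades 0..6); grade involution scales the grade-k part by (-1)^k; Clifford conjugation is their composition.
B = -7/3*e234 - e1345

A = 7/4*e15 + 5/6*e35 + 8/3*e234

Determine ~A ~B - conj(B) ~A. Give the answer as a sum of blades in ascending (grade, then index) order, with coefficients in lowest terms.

first term: -56/9 + 5/6*e14 + 7/4*e34 + 8/3*e125 + 35/18*e245 + 49/12*e12345
second term: 56/9 + 5/6*e14 + 7/4*e34 + 8/3*e125 + 35/18*e245 - 49/12*e12345
Answer: -112/9 + 49/6*e12345


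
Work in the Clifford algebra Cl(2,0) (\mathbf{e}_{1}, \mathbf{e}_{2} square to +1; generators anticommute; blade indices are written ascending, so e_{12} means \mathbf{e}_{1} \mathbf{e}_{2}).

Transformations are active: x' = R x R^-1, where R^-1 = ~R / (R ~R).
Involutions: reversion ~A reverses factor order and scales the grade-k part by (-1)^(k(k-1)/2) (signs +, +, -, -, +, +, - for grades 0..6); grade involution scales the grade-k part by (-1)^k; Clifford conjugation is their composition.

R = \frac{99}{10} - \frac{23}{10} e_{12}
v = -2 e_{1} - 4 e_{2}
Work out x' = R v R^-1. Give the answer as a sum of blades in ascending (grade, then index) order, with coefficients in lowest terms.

~R = \frac{99}{10} + \frac{23}{10} e_{12}, and R ~R = \frac{1033}{10}, so R^-1 = ~R / (\frac{1033}{10}).
R v = -\frac{53}{5} e_{1} - \frac{221}{5} e_{2}
Answer: -\frac{164}{5165} e_{1} - \frac{23098}{5165} e_{2}


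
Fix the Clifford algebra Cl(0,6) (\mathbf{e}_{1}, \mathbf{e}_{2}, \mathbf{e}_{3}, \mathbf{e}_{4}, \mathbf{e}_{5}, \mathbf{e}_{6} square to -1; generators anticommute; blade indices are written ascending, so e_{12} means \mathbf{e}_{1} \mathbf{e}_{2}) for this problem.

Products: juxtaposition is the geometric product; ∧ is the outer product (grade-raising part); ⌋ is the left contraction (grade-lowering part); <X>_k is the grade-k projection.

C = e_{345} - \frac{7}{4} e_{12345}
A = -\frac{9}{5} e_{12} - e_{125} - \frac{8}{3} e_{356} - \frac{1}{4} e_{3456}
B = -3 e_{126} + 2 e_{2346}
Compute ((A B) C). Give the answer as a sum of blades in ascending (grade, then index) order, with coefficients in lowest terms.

step 1: -\frac{27}{5} e_{6} - \frac{1}{2} e_{25} - 3 e_{56} + \frac{16}{3} e_{245} - 8 e_{1235} + \frac{18}{5} e_{1346} - \frac{3}{4} e_{12345} - 2 e_{13456}
step 2: -\frac{21}{16} - 14 e_{4} - \frac{3}{4} e_{12} + \frac{28}{3} e_{13} + 2 e_{16} - \frac{16}{3} e_{23} + \frac{7}{2} e_{26} - 8 e_{124} - \frac{7}{8} e_{134} + \frac{18}{5} e_{156} + \frac{1}{2} e_{234} + \frac{63}{10} e_{256} - 3 e_{346} + \frac{27}{5} e_{3456} + \frac{21}{4} e_{12346} - \frac{189}{20} e_{123456}
Answer: -\frac{21}{16} - 14 e_{4} - \frac{3}{4} e_{12} + \frac{28}{3} e_{13} + 2 e_{16} - \frac{16}{3} e_{23} + \frac{7}{2} e_{26} - 8 e_{124} - \frac{7}{8} e_{134} + \frac{18}{5} e_{156} + \frac{1}{2} e_{234} + \frac{63}{10} e_{256} - 3 e_{346} + \frac{27}{5} e_{3456} + \frac{21}{4} e_{12346} - \frac{189}{20} e_{123456}


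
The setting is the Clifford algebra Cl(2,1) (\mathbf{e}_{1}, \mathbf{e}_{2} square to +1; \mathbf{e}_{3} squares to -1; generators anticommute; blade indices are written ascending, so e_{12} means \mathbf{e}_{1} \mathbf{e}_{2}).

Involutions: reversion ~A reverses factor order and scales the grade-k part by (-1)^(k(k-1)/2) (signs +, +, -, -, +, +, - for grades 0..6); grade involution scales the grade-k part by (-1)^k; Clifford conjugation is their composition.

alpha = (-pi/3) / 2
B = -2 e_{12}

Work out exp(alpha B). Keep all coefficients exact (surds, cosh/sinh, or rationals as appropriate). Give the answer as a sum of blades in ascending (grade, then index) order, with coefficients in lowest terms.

B^2 = (-2)^2*(e_{12})^2 = 4*(-1) = -4 (a basis 2-blade squares to minus the product of its generators' squares).
B^2 = -4 — since the square is negative, the closed form is circular: l = 2, alpha*l = - \frac{\pi}{3}, so exp(alpha B) = cos(- \frac{\pi}{3}) + (sin(- \frac{\pi}{3})/2)*B = \frac{1}{2} + (- \frac{\sqrt{3}}{4})*B.
Answer: \frac{1}{2} + \frac{\sqrt{3}}{2} e_{12}


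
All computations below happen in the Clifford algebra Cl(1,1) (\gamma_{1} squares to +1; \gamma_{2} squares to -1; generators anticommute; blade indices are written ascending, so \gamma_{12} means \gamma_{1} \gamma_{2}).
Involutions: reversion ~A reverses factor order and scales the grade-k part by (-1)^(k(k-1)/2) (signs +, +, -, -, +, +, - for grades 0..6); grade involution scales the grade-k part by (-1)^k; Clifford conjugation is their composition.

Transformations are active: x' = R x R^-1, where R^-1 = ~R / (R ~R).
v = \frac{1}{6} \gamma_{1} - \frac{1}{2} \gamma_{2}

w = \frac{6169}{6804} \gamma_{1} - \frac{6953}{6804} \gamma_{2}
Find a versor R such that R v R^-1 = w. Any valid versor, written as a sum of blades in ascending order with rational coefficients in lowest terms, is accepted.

Since q(v) = q(w) = -\frac{2}{9}, the sum R = v + w = \frac{7303}{6804} \gamma_{1} - \frac{10355}{6804} \gamma_{2} does the job whenever invertible.
Answer: \frac{7303}{6804} \gamma_{1} - \frac{10355}{6804} \gamma_{2}


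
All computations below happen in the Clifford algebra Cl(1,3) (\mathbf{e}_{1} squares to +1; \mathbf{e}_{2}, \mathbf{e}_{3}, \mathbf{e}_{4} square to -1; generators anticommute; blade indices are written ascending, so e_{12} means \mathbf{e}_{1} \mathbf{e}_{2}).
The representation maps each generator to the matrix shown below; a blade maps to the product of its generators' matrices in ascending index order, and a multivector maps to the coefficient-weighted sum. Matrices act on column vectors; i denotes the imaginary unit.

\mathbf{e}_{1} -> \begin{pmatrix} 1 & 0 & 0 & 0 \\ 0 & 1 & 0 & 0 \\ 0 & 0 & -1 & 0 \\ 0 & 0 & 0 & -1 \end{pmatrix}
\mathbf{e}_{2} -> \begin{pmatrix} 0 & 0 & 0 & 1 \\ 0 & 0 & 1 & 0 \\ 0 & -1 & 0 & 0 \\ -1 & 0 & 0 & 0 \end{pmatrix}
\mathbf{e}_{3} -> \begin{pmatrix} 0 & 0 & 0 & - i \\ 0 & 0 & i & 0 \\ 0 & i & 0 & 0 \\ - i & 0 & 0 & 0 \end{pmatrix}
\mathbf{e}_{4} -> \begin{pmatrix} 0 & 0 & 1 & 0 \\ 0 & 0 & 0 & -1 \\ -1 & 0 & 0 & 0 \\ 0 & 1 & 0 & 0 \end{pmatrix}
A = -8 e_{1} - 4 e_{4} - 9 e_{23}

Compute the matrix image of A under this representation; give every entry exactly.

Bivector images (products of the table entries): rho(e_{23}) = rho(\mathbf{e}_{2})rho(\mathbf{e}_{3}) = \begin{pmatrix} - i & 0 & 0 & 0 \\ 0 & i & 0 & 0 \\ 0 & 0 & - i & 0 \\ 0 & 0 & 0 & i \end{pmatrix}.
M = (-8)*rho(e_{1}) + (-4)*rho(e_{4}) + (-9)*rho(e_{23}), summed entrywise:
Answer: \begin{pmatrix} -8 + 9 i & 0 & -4 & 0 \\ 0 & -8 - 9 i & 0 & 4 \\ 4 & 0 & 8 + 9 i & 0 \\ 0 & -4 & 0 & 8 - 9 i \end{pmatrix}


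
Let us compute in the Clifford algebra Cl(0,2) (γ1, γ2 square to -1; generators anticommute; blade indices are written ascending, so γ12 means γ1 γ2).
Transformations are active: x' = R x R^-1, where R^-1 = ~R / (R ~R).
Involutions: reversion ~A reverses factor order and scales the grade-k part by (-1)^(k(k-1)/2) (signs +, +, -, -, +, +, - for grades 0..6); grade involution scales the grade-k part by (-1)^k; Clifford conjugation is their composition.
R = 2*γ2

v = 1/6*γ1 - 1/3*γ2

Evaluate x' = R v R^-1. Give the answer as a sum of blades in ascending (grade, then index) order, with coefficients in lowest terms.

~R = 2*γ2, and R ~R = -4, so R^-1 = ~R / (-4).
R v = 2/3 - 1/3*γ12
Answer: -1/6*γ1 - 1/3*γ2


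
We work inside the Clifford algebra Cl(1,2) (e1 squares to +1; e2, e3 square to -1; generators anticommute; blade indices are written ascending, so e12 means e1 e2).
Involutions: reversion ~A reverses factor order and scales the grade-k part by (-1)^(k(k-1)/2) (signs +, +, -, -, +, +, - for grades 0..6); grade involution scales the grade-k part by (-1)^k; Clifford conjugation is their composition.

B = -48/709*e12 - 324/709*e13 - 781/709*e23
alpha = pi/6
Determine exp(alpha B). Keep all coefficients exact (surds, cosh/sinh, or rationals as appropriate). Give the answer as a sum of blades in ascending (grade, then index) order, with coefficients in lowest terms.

B^2 term by term: the squares give (-48/709)^2*(e12)^2 + (-324/709)^2*(e13)^2 + (-781/709)^2*(e23)^2 = 2304/502681*(+1) + 104976/502681*(+1) + 609961/502681*(-1) = -1 (each basis 2-blade squares to minus the product of its generators' squares); cross terms between blades sharing an index anticommute and cancel. So B^2 = -1.
B^2 = -1 — the negative square puts this in the circular regime; l = 1, alpha*l = pi/6, so exp(alpha B) = cos(pi/6) + (sin(pi/6)/1)*B = sqrt(3)/2 + (1/2)*B.
Answer: sqrt(3)/2 - 24/709*e12 - 162/709*e13 - 781/1418*e23


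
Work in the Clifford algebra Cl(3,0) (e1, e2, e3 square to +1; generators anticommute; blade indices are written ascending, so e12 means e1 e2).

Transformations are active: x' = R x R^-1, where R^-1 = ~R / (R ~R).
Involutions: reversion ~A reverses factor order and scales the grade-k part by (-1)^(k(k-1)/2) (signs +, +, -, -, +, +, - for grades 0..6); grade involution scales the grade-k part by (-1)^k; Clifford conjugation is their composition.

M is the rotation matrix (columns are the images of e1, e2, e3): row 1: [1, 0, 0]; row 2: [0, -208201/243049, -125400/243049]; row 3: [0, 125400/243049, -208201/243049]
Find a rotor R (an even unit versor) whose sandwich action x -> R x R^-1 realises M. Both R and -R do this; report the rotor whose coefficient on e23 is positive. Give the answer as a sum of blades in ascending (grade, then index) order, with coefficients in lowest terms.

Method: write R = a + b12*e12 + b13*e13 + b23*e23 with a^2 + b12^2 + b13^2 + b23^2 = 1 (so R^-1 = ~R). Expanding the columns R e_j ~R gives tr M = 4a^2 - 1 and, from the antisymmetric part, M21 - M12 = -4a*b12, M13 - M31 = 4a*b13, M32 - M23 = -4a*b23.
Here tr M = -173353/243049, so a^2 = (1 + tr M)/4 = 17424/243049 and a = ±132/493. Taking a = 132/493: M21 - M12 = 0, M13 - M31 = 0, M32 - M23 = 250800/243049, giving b12 = 0, b13 = 0, b23 = -475/493, i.e. R = 132/493 - 475/493*e23.
Its e23 coefficient is negative, so report the other preimage -R.
Answer: -132/493 + 475/493*e23. Uniqueness: Spin(3) -> SO(3) maps R and -R to the same rotation of trace -173353/243049; fixing the sign of the e23 coefficient removes the ambiguity.


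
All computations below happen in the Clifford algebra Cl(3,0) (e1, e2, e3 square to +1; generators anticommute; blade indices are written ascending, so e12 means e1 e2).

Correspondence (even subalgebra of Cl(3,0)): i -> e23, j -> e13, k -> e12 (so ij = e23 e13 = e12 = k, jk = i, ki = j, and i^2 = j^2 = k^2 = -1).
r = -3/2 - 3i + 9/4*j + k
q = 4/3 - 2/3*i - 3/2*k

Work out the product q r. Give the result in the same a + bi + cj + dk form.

In blades: q = 4/3 - 3/2*e12 - 2/3*e23, r = -3/2 + e12 + 9/4*e13 - 3*e23.
Distribute q over r term by term (generator squares from the signature, products reordered to ascending indices): (4/3)*r = -2 + 4/3*e12 + 3*e13 - 4*e23; (-3/2*e12)*r = 3/2 + 9/4*e12 + 9/2*e13 + 27/8*e23; (-2/3*e23)*r = -2 - 3/2*e12 + 2/3*e13 + e23.
Sum: -5/2 + 25/12*e12 + 49/6*e13 + 3/8*e23; translating back through the correspondence:
Answer: -5/2 + 3/8*i + 49/6*j + 25/12*k


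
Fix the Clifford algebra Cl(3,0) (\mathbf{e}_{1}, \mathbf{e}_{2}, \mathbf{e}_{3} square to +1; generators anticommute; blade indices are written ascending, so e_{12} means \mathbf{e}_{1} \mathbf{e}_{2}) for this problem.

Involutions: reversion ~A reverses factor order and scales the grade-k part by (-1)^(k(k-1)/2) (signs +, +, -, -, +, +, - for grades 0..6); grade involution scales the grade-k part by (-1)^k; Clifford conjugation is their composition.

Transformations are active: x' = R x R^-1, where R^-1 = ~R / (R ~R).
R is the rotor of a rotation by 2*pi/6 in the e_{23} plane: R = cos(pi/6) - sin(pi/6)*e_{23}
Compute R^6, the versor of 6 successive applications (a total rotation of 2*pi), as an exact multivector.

Half-angle bookkeeping: 6 applications in e_{23} add up to rotor phase 6*pi/6 = \pi, so R^6 = cos(\pi) - sin(\pi)*e_{23}.
cos(\pi) = -1 and sin(\pi) = 0, so R^6 = -1. The total rotation 2*pi is 1 full turn, so every vector returns to itself, yet the rotor is -1, on the OTHER sheet of the double cover (an odd number of 2*pi turns).
Answer: -1


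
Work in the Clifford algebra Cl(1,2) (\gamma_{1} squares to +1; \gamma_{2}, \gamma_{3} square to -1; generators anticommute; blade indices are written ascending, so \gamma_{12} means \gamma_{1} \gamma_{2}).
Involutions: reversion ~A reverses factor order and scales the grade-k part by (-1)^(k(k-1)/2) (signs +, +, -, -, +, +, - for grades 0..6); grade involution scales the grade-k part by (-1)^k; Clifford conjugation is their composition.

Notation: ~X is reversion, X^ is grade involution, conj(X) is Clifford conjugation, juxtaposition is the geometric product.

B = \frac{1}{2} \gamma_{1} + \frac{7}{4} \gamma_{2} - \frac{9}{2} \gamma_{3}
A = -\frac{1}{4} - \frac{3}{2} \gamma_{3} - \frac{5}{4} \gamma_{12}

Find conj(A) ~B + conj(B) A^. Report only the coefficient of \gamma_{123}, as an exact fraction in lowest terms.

first term: \frac{27}{4} - \frac{37}{16} \gamma_{1} - \frac{17}{16} \gamma_{2} + \frac{9}{8} \gamma_{3} - \frac{3}{4} \gamma_{13} - \frac{21}{8} \gamma_{23} - \frac{45}{8} \gamma_{123}
second term: -\frac{27}{4} + \frac{37}{16} \gamma_{1} + \frac{17}{16} \gamma_{2} - \frac{9}{8} \gamma_{3} - \frac{3}{4} \gamma_{13} - \frac{21}{8} \gamma_{23} - \frac{45}{8} \gamma_{123}
Answer: -\frac{45}{4}


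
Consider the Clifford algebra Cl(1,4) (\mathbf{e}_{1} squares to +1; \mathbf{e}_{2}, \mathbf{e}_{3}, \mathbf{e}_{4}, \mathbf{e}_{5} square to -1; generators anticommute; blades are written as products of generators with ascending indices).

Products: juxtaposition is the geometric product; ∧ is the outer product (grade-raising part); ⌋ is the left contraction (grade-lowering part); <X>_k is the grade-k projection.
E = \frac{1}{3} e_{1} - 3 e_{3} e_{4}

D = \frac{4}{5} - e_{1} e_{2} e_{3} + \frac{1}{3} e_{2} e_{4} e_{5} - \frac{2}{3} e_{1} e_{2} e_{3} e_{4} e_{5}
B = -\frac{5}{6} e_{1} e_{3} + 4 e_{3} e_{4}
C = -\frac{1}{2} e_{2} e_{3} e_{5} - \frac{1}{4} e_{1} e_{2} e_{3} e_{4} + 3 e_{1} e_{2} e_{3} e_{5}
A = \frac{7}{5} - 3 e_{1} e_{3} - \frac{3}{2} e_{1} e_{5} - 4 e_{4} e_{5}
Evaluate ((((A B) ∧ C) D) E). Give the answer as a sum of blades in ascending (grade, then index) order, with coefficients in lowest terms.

step 1: \frac{5}{2} - \frac{7}{6} e_{1} e_{3} + 12 e_{1} e_{4} + \frac{28}{5} e_{3} e_{4} - \frac{59}{4} e_{3} e_{5} - \frac{8}{3} e_{1} e_{3} e_{4} e_{5}
step 2: -\frac{5}{4} e_{2} e_{3} e_{5} - \frac{5}{8} e_{1} e_{2} e_{3} e_{4} + \frac{15}{2} e_{1} e_{2} e_{3} e_{5} - 6 e_{1} e_{2} e_{3} e_{4} e_{5}
step 3: 4 - \frac{35}{8} e_{4} - \frac{95}{12} e_{5} + 2 e_{1} e_{3} + \frac{5}{6} e_{1} e_{4} + \frac{5}{4} e_{1} e_{5} + \frac{5}{12} e_{3} e_{4} - 6 e_{4} e_{5} - \frac{5}{2} e_{1} e_{3} e_{4} - \frac{5}{24} e_{1} e_{3} e_{5} - e_{2} e_{3} e_{5} - \frac{1}{2} e_{1} e_{2} e_{3} e_{4} + 6 e_{1} e_{2} e_{3} e_{5} - \frac{24}{5} e_{1} e_{2} e_{3} e_{4} e_{5}
step 4: \frac{5}{4} - \frac{37}{6} e_{1} + \frac{299}{24} e_{3} - \frac{5}{18} e_{4} - \frac{5}{12} e_{5} - \frac{3}{2} e_{1} e_{2} - \frac{5}{2} e_{1} e_{3} + \frac{179}{24} e_{1} e_{4} + \frac{95}{36} e_{1} e_{5} - \frac{77}{6} e_{3} e_{4} + \frac{1291}{72} e_{3} e_{5} - \frac{72}{5} e_{1} e_{2} e_{5} + \frac{5}{36} e_{1} e_{3} e_{4} - \frac{21}{8} e_{1} e_{4} e_{5} + \frac{1}{6} e_{2} e_{3} e_{4} - 2 e_{2} e_{3} e_{5} - 3 e_{2} e_{4} e_{5} + \frac{95}{4} e_{3} e_{4} e_{5} + \frac{1}{3} e_{1} e_{2} e_{3} e_{5} + 18 e_{1} e_{2} e_{4} e_{5} - \frac{15}{4} e_{1} e_{3} e_{4} e_{5} - \frac{8}{5} e_{2} e_{3} e_{4} e_{5}
Answer: \frac{5}{4} - \frac{37}{6} e_{1} + \frac{299}{24} e_{3} - \frac{5}{18} e_{4} - \frac{5}{12} e_{5} - \frac{3}{2} e_{1} e_{2} - \frac{5}{2} e_{1} e_{3} + \frac{179}{24} e_{1} e_{4} + \frac{95}{36} e_{1} e_{5} - \frac{77}{6} e_{3} e_{4} + \frac{1291}{72} e_{3} e_{5} - \frac{72}{5} e_{1} e_{2} e_{5} + \frac{5}{36} e_{1} e_{3} e_{4} - \frac{21}{8} e_{1} e_{4} e_{5} + \frac{1}{6} e_{2} e_{3} e_{4} - 2 e_{2} e_{3} e_{5} - 3 e_{2} e_{4} e_{5} + \frac{95}{4} e_{3} e_{4} e_{5} + \frac{1}{3} e_{1} e_{2} e_{3} e_{5} + 18 e_{1} e_{2} e_{4} e_{5} - \frac{15}{4} e_{1} e_{3} e_{4} e_{5} - \frac{8}{5} e_{2} e_{3} e_{4} e_{5}


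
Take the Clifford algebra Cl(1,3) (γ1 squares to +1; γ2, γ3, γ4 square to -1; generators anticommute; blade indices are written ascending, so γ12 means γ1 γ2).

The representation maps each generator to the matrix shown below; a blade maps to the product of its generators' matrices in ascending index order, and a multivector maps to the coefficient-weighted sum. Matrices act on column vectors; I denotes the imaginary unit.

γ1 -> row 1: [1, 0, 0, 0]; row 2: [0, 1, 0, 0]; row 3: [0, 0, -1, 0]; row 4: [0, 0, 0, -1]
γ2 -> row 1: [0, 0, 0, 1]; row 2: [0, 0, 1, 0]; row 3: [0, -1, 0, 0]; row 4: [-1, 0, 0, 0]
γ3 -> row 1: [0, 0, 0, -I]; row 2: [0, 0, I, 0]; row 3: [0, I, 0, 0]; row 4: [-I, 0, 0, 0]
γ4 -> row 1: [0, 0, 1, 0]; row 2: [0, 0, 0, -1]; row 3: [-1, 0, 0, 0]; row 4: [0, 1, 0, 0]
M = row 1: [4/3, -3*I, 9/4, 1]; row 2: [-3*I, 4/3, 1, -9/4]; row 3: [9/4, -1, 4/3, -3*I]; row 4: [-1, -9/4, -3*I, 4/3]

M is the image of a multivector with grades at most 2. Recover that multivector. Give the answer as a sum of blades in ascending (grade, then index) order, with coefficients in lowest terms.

Method: the blade images are trace-orthogonal — tr(rho(e_A) rho(e_B)^-1) = 4 if A = B and 0 otherwise — and rho(e_A)^-1 = (e_A)^2 * rho(e_A) with (e_A)^2 = +1 or -1, so the coefficient of e_A in the preimage is (e_A)^2 * tr(M rho(e_A))/4.
Nonzero projections over blades of grade <= 2: 1: (1)^2 = +1, tr(M 1) = 16/3, coefficient 4/3; γ2: (γ2)^2 = -1, tr(M rho(γ2)) = -4, coefficient 1; γ14: (γ14)^2 = +1, tr(M rho(γ14)) = 9, coefficient 9/4; γ34: (γ34)^2 = -1, tr(M rho(γ34)) = -12, coefficient 3. Every other blade of grade <= 2 projects to 0.
Answer: 4/3 + γ2 + 9/4*γ14 + 3*γ34


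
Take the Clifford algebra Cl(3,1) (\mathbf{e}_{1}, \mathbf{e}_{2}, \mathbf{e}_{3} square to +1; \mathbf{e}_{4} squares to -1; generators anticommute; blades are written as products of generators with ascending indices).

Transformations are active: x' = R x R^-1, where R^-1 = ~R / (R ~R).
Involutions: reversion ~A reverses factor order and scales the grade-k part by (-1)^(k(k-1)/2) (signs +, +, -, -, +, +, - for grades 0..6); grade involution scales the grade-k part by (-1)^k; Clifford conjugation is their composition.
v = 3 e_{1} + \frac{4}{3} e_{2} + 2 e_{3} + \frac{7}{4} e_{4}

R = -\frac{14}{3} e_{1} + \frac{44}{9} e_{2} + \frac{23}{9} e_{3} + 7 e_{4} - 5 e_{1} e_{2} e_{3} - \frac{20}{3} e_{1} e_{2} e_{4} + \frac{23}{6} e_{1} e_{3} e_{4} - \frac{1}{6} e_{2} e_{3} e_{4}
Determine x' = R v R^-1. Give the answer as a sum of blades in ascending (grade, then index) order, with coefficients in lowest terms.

~R = -\frac{14}{3} e_{1} + \frac{44}{9} e_{2} + \frac{23}{9} e_{3} + 7 e_{4} + 5 e_{1} e_{2} e_{3} + \frac{20}{3} e_{1} e_{2} e_{4} - \frac{23}{6} e_{1} e_{3} e_{4} + \frac{1}{6} e_{2} e_{3} e_{4}, and R ~R = -\frac{5015}{162}, so R^-1 = ~R / (-\frac{5015}{162}).
R v = -\frac{1579}{108} - \frac{173}{9} e_{1} e_{2} - \frac{409}{24} e_{1} e_{3} - \frac{503}{18} e_{1} e_{4} - \frac{1801}{216} e_{2} e_{3} - \frac{184}{9} e_{2} e_{4} + \frac{7}{4} e_{3} e_{4} + \frac{367}{36} e_{1} e_{2} e_{3} e_{4}
Answer: -\frac{865}{1003} e_{1} - \frac{3275}{1003} e_{2} + \frac{13616}{15045} e_{3} + \frac{14313}{20060} e_{4}


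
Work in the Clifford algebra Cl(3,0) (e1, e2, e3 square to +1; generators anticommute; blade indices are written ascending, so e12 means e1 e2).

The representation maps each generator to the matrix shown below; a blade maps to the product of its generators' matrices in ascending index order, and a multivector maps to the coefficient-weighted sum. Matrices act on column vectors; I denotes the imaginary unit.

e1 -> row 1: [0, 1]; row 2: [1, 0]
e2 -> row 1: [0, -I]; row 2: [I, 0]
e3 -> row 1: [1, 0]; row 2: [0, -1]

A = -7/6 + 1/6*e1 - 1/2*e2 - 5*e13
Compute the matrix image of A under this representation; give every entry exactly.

Bivector images (products of the table entries): rho(e13) = rho(e1)rho(e3) = row 1: [0, -1]; row 2: [1, 0].
M = (-7/6)*1 + (1/6)*rho(e1) + (-1/2)*rho(e2) + (-5)*rho(e13), summed entrywise (1 is the identity matrix):
Answer: row 1: [-7/6, 31/6 + I/2]; row 2: [-29/6 - I/2, -7/6]


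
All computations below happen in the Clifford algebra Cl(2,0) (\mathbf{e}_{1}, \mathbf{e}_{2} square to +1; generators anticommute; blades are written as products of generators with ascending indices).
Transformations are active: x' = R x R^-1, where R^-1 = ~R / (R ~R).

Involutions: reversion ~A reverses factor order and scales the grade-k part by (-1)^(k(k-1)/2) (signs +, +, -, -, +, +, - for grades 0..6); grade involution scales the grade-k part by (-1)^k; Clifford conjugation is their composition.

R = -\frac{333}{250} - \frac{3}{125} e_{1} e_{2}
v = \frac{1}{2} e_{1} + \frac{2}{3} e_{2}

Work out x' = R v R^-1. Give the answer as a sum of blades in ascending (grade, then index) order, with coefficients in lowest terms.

~R = -\frac{333}{250} + \frac{3}{125} e_{1} e_{2}, and R ~R = \frac{4437}{2500}, so R^-1 = ~R / (\frac{4437}{2500}).
R v = -\frac{341}{500} e_{1} - \frac{219}{250} e_{2}
Answer: \frac{12909}{24650} e_{1} + \frac{23968}{36975} e_{2}


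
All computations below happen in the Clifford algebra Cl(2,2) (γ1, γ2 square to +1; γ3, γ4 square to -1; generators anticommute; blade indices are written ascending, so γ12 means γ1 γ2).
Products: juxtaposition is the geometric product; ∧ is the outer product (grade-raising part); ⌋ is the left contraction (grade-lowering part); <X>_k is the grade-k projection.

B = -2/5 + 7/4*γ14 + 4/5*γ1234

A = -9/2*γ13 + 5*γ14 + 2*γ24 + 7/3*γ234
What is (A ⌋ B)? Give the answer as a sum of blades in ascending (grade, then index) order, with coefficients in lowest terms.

step 1: 35/4 + 28/15*γ1 - 8/5*γ13 + 4*γ23 + 18/5*γ24
Answer: 35/4 + 28/15*γ1 - 8/5*γ13 + 4*γ23 + 18/5*γ24


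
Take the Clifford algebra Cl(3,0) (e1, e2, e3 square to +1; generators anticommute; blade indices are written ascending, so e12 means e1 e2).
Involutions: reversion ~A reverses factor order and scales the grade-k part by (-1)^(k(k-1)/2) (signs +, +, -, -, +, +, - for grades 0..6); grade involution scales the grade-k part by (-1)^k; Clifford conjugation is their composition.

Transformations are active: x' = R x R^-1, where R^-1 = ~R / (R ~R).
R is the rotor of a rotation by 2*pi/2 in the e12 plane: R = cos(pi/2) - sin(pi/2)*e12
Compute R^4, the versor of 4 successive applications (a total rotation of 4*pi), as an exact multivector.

Rotor phase runs at HALF the rotation angle; powers of one rotor simply add phase, so after 4 steps in e12 the phase is 4*pi/2 = 2*pi and R^4 = cos(2*pi) - sin(2*pi)*e12.
cos(2*pi) = 1 and sin(2*pi) = 0, so R^4 = 1. The total rotation 4*pi is 2 full turns, so every vector returns to itself, yet the rotor is +1, back on the identity sheet (an even number of 2*pi turns).
Answer: 1


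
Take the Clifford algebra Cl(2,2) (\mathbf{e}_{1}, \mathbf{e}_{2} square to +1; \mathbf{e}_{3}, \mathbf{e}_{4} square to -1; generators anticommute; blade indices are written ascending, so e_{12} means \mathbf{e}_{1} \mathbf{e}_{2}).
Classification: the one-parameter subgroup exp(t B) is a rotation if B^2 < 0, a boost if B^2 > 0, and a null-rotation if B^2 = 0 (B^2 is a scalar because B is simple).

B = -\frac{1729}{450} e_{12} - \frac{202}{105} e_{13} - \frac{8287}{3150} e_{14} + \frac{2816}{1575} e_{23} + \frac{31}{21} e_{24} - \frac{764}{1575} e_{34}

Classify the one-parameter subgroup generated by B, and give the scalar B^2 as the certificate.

B^2 term by term: the squares give (-\frac{1729}{450})^2*(e_{12})^2 + (-\frac{202}{105})^2*(e_{13})^2 + (-\frac{8287}{3150})^2*(e_{14})^2 + (\frac{2816}{1575})^2*(e_{23})^2 + (\frac{31}{21})^2*(e_{24})^2 + (-\frac{764}{1575})^2*(e_{34})^2 = \frac{2989441}{202500}*(-1) + \frac{40804}{11025}*(+1) + \frac{68674369}{9922500}*(+1) + \frac{7929856}{2480625}*(+1) + \frac{961}{441}*(+1) + \frac{583696}{2480625}*(-1) = 1 (each basis 2-blade squares to minus the product of its generators' squares); cross terms between blades sharing an index anticommute and cancel; the commuting (index-disjoint) pairs give grade-4 terms 2*c*c'*(blade product), which cancel blade by blade — e_{1234}: \frac{188708}{50625} + \frac{12524}{2205} - \frac{23336192}{2480625} = 0 — confirming B is simple. So B^2 = 1.
Answer: boost, certificate B^2 = 1. Why this suffices: the scalar 1 survives any versor conjugation, so its sign alone determines the class however B is presented.


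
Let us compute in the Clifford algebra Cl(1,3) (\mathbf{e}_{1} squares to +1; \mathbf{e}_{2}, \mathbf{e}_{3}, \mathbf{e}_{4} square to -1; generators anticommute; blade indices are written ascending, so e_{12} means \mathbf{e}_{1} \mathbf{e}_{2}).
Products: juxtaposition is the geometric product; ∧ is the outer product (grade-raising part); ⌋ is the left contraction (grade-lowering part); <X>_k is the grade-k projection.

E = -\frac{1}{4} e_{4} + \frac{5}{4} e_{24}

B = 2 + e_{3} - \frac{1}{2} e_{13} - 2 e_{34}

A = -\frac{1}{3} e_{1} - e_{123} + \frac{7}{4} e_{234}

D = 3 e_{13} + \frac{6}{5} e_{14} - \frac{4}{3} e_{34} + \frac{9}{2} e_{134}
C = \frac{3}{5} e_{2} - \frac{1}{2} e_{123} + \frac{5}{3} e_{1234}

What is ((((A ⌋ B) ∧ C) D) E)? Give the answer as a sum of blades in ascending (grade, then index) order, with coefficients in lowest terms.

step 1: \frac{1}{6} e_{3}
step 2: -\frac{1}{10} e_{23}
step 3: \frac{3}{10} e_{12} - \frac{2}{15} e_{24} + \frac{9}{20} e_{124} - \frac{3}{25} e_{1234}
step 4: \frac{1}{6} - \frac{9}{16} e_{1} - \frac{1}{30} e_{2} + \frac{9}{80} e_{12} - \frac{3}{20} e_{13} - \frac{3}{8} e_{14} - \frac{3}{100} e_{123} - \frac{3}{40} e_{124}
Answer: \frac{1}{6} - \frac{9}{16} e_{1} - \frac{1}{30} e_{2} + \frac{9}{80} e_{12} - \frac{3}{20} e_{13} - \frac{3}{8} e_{14} - \frac{3}{100} e_{123} - \frac{3}{40} e_{124}


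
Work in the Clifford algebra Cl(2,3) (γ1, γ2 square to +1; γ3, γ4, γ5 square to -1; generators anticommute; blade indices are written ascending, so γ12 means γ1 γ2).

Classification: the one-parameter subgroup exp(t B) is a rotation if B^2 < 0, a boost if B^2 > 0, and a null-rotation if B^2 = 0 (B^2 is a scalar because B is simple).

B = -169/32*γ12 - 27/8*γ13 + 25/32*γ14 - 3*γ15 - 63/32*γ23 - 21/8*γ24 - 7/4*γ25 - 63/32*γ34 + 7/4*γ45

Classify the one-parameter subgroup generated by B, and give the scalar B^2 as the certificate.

B^2 term by term: the squares give (-169/32)^2*(γ12)^2 + (-27/8)^2*(γ13)^2 + (25/32)^2*(γ14)^2 + (-3)^2*(γ15)^2 + (-63/32)^2*(γ23)^2 + (-21/8)^2*(γ24)^2 + (-7/4)^2*(γ25)^2 + (-63/32)^2*(γ34)^2 + (7/4)^2*(γ45)^2 = 28561/1024*(-1) + 729/64*(+1) + 625/1024*(+1) + 9*(+1) + 3969/1024*(+1) + 441/64*(+1) + 49/16*(+1) + 3969/1024*(-1) + 49/16*(-1) = 0 (each basis 2-blade squares to minus the product of its generators' squares); cross terms between blades sharing an index anticommute and cancel; the commuting (index-disjoint) pairs give grade-4 terms 2*c*c'*(blade product), which cancel blade by blade — γ1234: 10647/512 - 567/32 - 1575/512 = 0; γ1235: -189/16 + 189/16 = 0; γ1245: -1183/64 + 175/64 + 63/4 = 0; γ1345: -189/16 + 189/16 = 0; γ2345: -441/64 + 441/64 = 0 — confirming B is simple. So B^2 = 0.
Answer: null-rotation, certificate B^2 = 0. Certificate logic: 0 is a conjugation-invariant scalar, so its sign fixes rotation versus boost versus null-rotation outright.


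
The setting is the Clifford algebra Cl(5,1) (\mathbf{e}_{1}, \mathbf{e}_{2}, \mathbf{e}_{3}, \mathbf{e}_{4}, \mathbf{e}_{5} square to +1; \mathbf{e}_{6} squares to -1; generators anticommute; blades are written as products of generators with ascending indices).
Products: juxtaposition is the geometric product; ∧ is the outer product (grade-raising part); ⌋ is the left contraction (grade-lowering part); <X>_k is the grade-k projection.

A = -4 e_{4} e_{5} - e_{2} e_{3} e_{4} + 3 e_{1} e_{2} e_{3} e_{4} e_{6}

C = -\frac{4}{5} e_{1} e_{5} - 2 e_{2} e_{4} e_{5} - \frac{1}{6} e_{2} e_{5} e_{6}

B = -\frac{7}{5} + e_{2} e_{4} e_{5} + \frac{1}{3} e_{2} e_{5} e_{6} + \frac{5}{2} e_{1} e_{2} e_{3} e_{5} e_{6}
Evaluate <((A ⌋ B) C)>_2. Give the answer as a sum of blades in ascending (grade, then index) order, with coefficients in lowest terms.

step 1: 4 e_{2}
step 2: -8 e_{4} e_{5} - \frac{2}{3} e_{5} e_{6} + \frac{16}{5} e_{1} e_{2} e_{5}
step 3: -8 e_{4} e_{5} - \frac{2}{3} e_{5} e_{6}
Answer: -8 e_{4} e_{5} - \frac{2}{3} e_{5} e_{6}


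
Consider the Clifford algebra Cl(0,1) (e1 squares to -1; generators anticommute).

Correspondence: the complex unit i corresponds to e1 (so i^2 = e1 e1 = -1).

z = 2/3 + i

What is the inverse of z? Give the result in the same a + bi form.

In blades: z = 2/3 + e1.
With qbar = 2/3 - e1 (scalar fixed, mapped units negated), z qbar = 13/9 (the sum of squared coefficients), so z^-1 = qbar / (13/9) = 6/13 - 9/13*e1; translating back:
Answer: 6/13 - 9/13*i
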